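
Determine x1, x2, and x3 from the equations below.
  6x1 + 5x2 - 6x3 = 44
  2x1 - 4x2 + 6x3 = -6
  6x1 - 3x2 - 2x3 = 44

Row-reduce the augmented matrix:
R1 ← R1 / (6).
R2 ← R2 − 2·R1.
R3 ← R3 − 6·R1.
R2 ← R2 / (-17/3).
R1 ← R1 − 5/6·R2.
R3 ← R3 + 8·R2.
R3 ← R3 / (-124/17).
R1 ← R1 − 3/17·R3.
R2 ← R2 + 24/17·R3.
Reading off the reduced rows gives x1 = 5, x2 = -2, x3 = -4.

x1 = 5, x2 = -2, x3 = -4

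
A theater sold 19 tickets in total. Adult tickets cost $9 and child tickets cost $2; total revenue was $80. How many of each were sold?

adult tickets: 6, child tickets: 13

Let a = adult tickets, c = child tickets.
  c + a = 19
  9a + 2c = 80
Row-reduce the augmented matrix:
R2 ← R2 − 9·R1.
R2 ← R2 / (-7).
R1 ← R1 − 1·R2.
Reading off the reduced rows gives a = 6, c = 13.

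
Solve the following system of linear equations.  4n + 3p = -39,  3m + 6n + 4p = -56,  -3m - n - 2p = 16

m = 0, n = -6, p = -5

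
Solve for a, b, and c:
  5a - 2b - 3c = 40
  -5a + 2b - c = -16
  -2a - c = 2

a = 2, b = -6, c = -6

Row-reduce the augmented matrix:
R1 ← R1 / (5).
R2 ← R2 + 5·R1.
R3 ← R3 + 2·R1.
Swap R2 and R3.
R2 ← R2 / (-4/5).
R1 ← R1 + 2/5·R2.
R3 ← R3 / (-4).
R1 ← R1 − 1/2·R3.
R2 ← R2 − 11/4·R3.
Reading off the reduced rows gives a = 2, b = -6, c = -6.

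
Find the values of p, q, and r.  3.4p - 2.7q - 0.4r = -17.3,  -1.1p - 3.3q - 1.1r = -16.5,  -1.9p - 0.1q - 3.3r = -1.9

p = -1, q = 5, r = 1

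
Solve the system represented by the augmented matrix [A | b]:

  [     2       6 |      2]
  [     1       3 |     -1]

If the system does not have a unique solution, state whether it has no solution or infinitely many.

Row-reduce:
R1 ← R1 / (2).
R2 ← R2 − 1·R1.
Row 2 reduces to 0 = -2, a contradiction. The system is inconsistent.

no solution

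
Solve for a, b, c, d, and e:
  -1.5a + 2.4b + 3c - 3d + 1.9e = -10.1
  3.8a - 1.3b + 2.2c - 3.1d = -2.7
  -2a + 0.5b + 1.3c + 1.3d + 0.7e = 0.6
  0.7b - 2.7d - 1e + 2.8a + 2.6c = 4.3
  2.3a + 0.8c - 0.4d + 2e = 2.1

Row-reduce the augmented matrix:
R1 ← R1 / (-3/2).
R2 ← R2 − 19/5·R1.
R3 ← R3 + 2·R1.
R4 ← R4 − 14/5·R1.
R5 ← R5 − 23/10·R1.
R2 ← R2 / (239/50).
R1 ← R1 + 8/5·R2.
R3 ← R3 + 27/10·R2.
R4 ← R4 − 259/50·R2.
R5 ← R5 − 92/25·R2.
R3 ← R3 / (6777/2390).
R1 ← R1 − 306/239·R3.
R2 ← R2 − 490/239·R3.
R4 ← R4 + 2892/1195·R3.
R5 ← R5 + 2563/1195·R3.
R4 ← R4 / (6010/2259).
R1 ← R1 + 938/753·R4.
R2 ← R2 + 11525/6777·R4.
R3 ← R3 + 1778/6777·R4.
R5 ← R5 − 90641/33885·R4.
R5 ← R5 / (5140679/1352250).
R1 ← R1 + 42883/45075·R5.
R2 ← R2 + 4633/5409·R5.
R3 ← R3 − 16709/135225·R5.
R4 ← R4 + 32423/45075·R5.
Reading off the reduced rows gives a = 3, b = 3, c = 1, d = 4, e = -2.

a = 3, b = 3, c = 1, d = 4, e = -2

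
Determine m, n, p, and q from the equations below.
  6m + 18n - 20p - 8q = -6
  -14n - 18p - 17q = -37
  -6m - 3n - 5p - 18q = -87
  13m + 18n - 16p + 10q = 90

Row-reduce the augmented matrix:
R1 ← R1 / (6).
R3 ← R3 + 6·R1.
R4 ← R4 − 13·R1.
R2 ← R2 / (-14).
R1 ← R1 − 3·R2.
R3 ← R3 − 15·R2.
R4 ← R4 + 21·R2.
R3 ← R3 / (-310/7).
R1 ← R1 + 151/21·R3.
R2 ← R2 − 9/7·R3.
R4 ← R4 − 163/3·R3.
R4 ← R4 / (-2627/1860).
R1 ← R1 − 4097/1860·R4.
R2 ← R2 + 43/620·R4.
R3 ← R3 − 619/620·R4.
Reading off the reduced rows gives m = 6, n = -1, p = 0, q = 3.

m = 6, n = -1, p = 0, q = 3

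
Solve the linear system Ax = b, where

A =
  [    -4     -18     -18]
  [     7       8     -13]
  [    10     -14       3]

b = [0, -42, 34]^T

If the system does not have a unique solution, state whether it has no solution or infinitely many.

x_1 = 0, x_2 = -2, x_3 = 2

Row-reduce the augmented matrix:
R1 ← R1 / (-4).
R2 ← R2 − 7·R1.
R3 ← R3 − 10·R1.
R2 ← R2 / (-47/2).
R1 ← R1 − 9/2·R2.
R3 ← R3 + 59·R2.
R3 ← R3 / (3277/47).
R1 ← R1 + 189/47·R3.
R2 ← R2 − 89/47·R3.
Reading off the reduced rows gives x_1 = 0, x_2 = -2, x_3 = 2.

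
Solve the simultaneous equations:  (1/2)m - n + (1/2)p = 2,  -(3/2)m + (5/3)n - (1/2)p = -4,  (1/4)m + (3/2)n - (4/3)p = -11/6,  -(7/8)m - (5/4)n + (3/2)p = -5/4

Row-reduce:
R1 ← R1 / (1/2).
R2 ← R2 + 3/2·R1.
R3 ← R3 − 1/4·R1.
R4 ← R4 + 7/8·R1.
R2 ← R2 / (-4/3).
R1 ← R1 + 2·R2.
R3 ← R3 − 2·R2.
R4 ← R4 + 3·R2.
R3 ← R3 / (-1/12).
R1 ← R1 + 1/2·R3.
R2 ← R2 + 3/4·R3.
R4 ← R4 − 1/8·R3.
Row 4 reduces to 0 = -2, a contradiction. The system is inconsistent.

no solution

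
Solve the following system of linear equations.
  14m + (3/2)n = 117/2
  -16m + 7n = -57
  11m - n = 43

Row-reduce:
R1 ← R1 / (14).
R2 ← R2 + 16·R1.
R3 ← R3 − 11·R1.
R2 ← R2 / (61/7).
R1 ← R1 − 3/28·R2.
R3 ← R3 + 61/28·R2.
Row 3 reduces to 0 = -1/2, a contradiction. The system is inconsistent.

no solution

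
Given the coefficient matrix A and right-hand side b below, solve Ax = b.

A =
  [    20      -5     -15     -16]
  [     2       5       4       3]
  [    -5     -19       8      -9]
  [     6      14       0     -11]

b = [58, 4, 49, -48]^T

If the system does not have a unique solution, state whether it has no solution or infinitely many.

x_1 = 5, x_2 = -4, x_3 = 2, x_4 = 2

Row-reduce the augmented matrix:
R1 ← R1 / (20).
R2 ← R2 − 2·R1.
R3 ← R3 + 5·R1.
R4 ← R4 − 6·R1.
R2 ← R2 / (11/2).
R1 ← R1 + 1/4·R2.
R3 ← R3 + 81/4·R2.
R4 ← R4 − 31/2·R2.
R3 ← R3 / (49/2).
R1 ← R1 + 1/2·R3.
R2 ← R2 − 1·R3.
R4 ← R4 + 11·R3.
R4 ← R4 / (-46883/2695).
R1 ← R1 + 1376/2695·R4.
R2 ← R2 − 1821/2695·R4.
R3 ← R3 − 433/2695·R4.
Reading off the reduced rows gives x_1 = 5, x_2 = -4, x_3 = 2, x_4 = 2.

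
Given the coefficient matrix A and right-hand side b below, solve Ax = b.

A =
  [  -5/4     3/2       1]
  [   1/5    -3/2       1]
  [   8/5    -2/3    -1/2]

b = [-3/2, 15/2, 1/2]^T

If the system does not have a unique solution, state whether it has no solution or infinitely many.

x_1 = 0, x_2 = -3, x_3 = 3

Row-reduce the augmented matrix:
R1 ← R1 / (-5/4).
R2 ← R2 − 1/5·R1.
R3 ← R3 − 8/5·R1.
R2 ← R2 / (-63/50).
R1 ← R1 + 6/5·R2.
R3 ← R3 − 94/75·R2.
R3 ← R3 / (731/378).
R1 ← R1 + 40/21·R3.
R2 ← R2 + 58/63·R3.
Reading off the reduced rows gives x_1 = 0, x_2 = -3, x_3 = 3.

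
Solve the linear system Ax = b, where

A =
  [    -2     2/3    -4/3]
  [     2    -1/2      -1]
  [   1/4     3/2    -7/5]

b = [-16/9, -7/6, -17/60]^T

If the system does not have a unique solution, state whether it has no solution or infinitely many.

Row-reduce the augmented matrix:
R1 ← R1 / (-2).
R2 ← R2 − 2·R1.
R3 ← R3 − 1/4·R1.
R2 ← R2 / (1/6).
R1 ← R1 + 1/3·R2.
R3 ← R3 − 19/12·R2.
R3 ← R3 / (103/5).
R1 ← R1 + 4·R3.
R2 ← R2 + 14·R3.
Reading off the reduced rows gives x_1 = 1/3, x_2 = 1, x_3 = 4/3.

x_1 = 1/3, x_2 = 1, x_3 = 4/3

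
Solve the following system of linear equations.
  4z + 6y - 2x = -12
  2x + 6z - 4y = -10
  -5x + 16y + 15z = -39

no solution

Row-reduce:
R1 ← R1 / (-2).
R2 ← R2 − 2·R1.
R3 ← R3 + 5·R1.
R2 ← R2 / (2).
R1 ← R1 + 3·R2.
R3 ← R3 − 1·R2.
Row 3 reduces to 0 = 2, a contradiction. The system is inconsistent.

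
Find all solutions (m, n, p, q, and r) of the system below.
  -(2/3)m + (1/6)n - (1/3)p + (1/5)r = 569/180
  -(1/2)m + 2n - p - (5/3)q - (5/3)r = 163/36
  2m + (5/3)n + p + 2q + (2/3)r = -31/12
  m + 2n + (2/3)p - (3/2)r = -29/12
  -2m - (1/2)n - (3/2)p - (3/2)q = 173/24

m = -8/3, n = 2, p = -9/4, q = 1/3, r = 3/2

Row-reduce the augmented matrix:
R1 ← R1 / (-2/3).
R2 ← R2 + 1/2·R1.
R3 ← R3 − 2·R1.
R4 ← R4 − 1·R1.
R5 ← R5 + 2·R1.
R2 ← R2 / (15/8).
R1 ← R1 + 1/4·R2.
R3 ← R3 − 13/6·R2.
R4 ← R4 − 9/4·R2.
R5 ← R5 + 1·R2.
R3 ← R3 / (13/15).
R1 ← R1 − 2/5·R3.
R2 ← R2 + 2/5·R3.
R4 ← R4 − 16/15·R3.
R5 ← R5 + 9/10·R3.
R4 ← R4 / (-994/351).
R1 ← R1 + 238/117·R4.
R2 ← R2 − 12/13·R4.
R3 ← R3 − 530/117·R4.
R5 ← R5 − 395/234·R4.
R5 ← R5 / (821/19880).
R1 ← R1 − 25/142·R5.
R2 ← R2 + 1109/2485·R5.
R3 ← R3 + 5841/4970·R5.
R4 ← R4 − 11101/9940·R5.
Reading off the reduced rows gives m = -8/3, n = 2, p = -9/4, q = 1/3, r = 3/2.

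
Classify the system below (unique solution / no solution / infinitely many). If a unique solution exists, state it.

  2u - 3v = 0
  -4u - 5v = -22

u = 3, v = 2

Row-reduce the augmented matrix:
R1 ← R1 / (2).
R2 ← R2 + 4·R1.
R2 ← R2 / (-11).
R1 ← R1 + 3/2·R2.
Reading off the reduced rows gives u = 3, v = 2.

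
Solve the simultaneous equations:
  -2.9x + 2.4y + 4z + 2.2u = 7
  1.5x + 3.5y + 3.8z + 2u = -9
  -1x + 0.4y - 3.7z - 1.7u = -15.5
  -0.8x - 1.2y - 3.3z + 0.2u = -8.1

x = -2, y = -6, z = 5, u = -2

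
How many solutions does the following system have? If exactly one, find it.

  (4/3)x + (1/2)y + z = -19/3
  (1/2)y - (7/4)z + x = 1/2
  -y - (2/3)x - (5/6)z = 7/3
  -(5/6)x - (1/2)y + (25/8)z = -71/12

no solution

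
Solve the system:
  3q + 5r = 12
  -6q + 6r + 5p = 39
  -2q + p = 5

p = 3, q = -1, r = 3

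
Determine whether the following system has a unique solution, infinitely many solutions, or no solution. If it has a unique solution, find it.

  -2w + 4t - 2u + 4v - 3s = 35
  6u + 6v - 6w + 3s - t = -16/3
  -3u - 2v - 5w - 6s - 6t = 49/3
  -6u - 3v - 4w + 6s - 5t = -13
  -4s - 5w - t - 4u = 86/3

Row-reduce the augmented matrix:
R1 ← R1 / (-2).
R2 ← R2 − 6·R1.
R3 ← R3 + 3·R1.
R4 ← R4 + 6·R1.
R5 ← R5 + 4·R1.
R2 ← R2 / (18).
R1 ← R1 + 2·R2.
R3 ← R3 + 8·R2.
R4 ← R4 + 15·R2.
R5 ← R5 + 8·R2.
R3 ← R3 / (-22/3).
R1 ← R1 + 1/3·R3.
R2 ← R2 + 2/3·R3.
R4 ← R4 + 8·R3.
R5 ← R5 + 19/3·R3.
R4 ← R4 / (160/11).
R1 ← R1 − 45/44·R4.
R2 ← R2 − 1/22·R4.
R3 ← R3 − 25/44·R4.
R5 ← R5 − 129/44·R4.
R5 ← R5 / (1571/768).
R1 ← R1 + 115/256·R5.
R2 ← R2 − 161/128·R5.
R3 ← R3 − 249/256·R5.
R4 ← R4 + 1/192·R5.
Reading off the reduced rows gives u = -8/3, v = 2, w = -5/3, s = -3, t = 7/3.

u = -8/3, v = 2, w = -5/3, s = -3, t = 7/3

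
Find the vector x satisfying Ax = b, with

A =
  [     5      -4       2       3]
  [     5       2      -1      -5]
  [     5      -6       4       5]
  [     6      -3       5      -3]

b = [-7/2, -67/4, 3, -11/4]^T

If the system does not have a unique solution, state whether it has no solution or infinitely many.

x_1 = -2, x_2 = 1/2, x_3 = 11/4, x_4 = 1

Row-reduce the augmented matrix:
R1 ← R1 / (5).
R2 ← R2 − 5·R1.
R3 ← R3 − 5·R1.
R4 ← R4 − 6·R1.
R2 ← R2 / (6).
R1 ← R1 + 4/5·R2.
R3 ← R3 + 2·R2.
R4 ← R4 − 9/5·R2.
R2 ← R2 + 1/2·R3.
R4 ← R4 − 7/2·R3.
R4 ← R4 / (-28/15).
R1 ← R1 + 7/15·R4.
R2 ← R2 + 5/3·R4.
R3 ← R3 + 2/3·R4.
Reading off the reduced rows gives x_1 = -2, x_2 = 1/2, x_3 = 11/4, x_4 = 1.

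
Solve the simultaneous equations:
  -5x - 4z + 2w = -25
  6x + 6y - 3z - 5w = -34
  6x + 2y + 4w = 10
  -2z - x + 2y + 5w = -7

x = 1, y = -2, z = 6, w = 2

Row-reduce the augmented matrix:
R1 ← R1 / (-5).
R2 ← R2 − 6·R1.
R3 ← R3 − 6·R1.
R4 ← R4 + 1·R1.
R2 ← R2 / (6).
R3 ← R3 − 2·R2.
R4 ← R4 − 2·R2.
R3 ← R3 / (-11/5).
R1 ← R1 − 4/5·R3.
R2 ← R2 + 13/10·R3.
R4 ← R4 − 7/5·R3.
R4 ← R4 / (111/11).
R1 ← R1 − 74/33·R4.
R2 ← R2 + 52/11·R4.
R3 ← R3 + 109/33·R4.
Reading off the reduced rows gives x = 1, y = -2, z = 6, w = 2.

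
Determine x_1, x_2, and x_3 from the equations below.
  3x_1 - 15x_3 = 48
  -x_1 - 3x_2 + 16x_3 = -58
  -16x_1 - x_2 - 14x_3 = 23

x_1 = 1, x_2 = 3, x_3 = -3

Row-reduce the augmented matrix:
R1 ← R1 / (3).
R2 ← R2 + 1·R1.
R3 ← R3 + 16·R1.
R2 ← R2 / (-3).
R3 ← R3 + 1·R2.
R3 ← R3 / (-293/3).
R1 ← R1 + 5·R3.
R2 ← R2 + 11/3·R3.
Reading off the reduced rows gives x_1 = 1, x_2 = 3, x_3 = -3.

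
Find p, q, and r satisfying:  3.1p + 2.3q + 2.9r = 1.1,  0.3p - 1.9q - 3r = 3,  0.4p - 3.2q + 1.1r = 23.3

Row-reduce the augmented matrix:
R1 ← R1 / (31/10).
R2 ← R2 − 3/10·R1.
R3 ← R3 − 2/5·R1.
R2 ← R2 / (-329/155).
R1 ← R1 − 23/31·R2.
R3 ← R3 + 542/155·R2.
R3 ← R3 / (20169/3290).
R1 ← R1 + 139/658·R3.
R2 ← R2 − 1017/658·R3.
Reading off the reduced rows gives p = 2, q = -6, r = 3.

p = 2, q = -6, r = 3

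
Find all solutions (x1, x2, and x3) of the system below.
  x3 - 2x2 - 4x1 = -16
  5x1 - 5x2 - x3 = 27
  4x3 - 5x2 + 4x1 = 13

x1 = 4, x2 = -1, x3 = -2

Row-reduce the augmented matrix:
R1 ← R1 / (-4).
R2 ← R2 − 5·R1.
R3 ← R3 − 4·R1.
R2 ← R2 / (-15/2).
R1 ← R1 − 1/2·R2.
R3 ← R3 + 7·R2.
R3 ← R3 / (143/30).
R1 ← R1 + 7/30·R3.
R2 ← R2 + 1/30·R3.
Reading off the reduced rows gives x1 = 4, x2 = -1, x3 = -2.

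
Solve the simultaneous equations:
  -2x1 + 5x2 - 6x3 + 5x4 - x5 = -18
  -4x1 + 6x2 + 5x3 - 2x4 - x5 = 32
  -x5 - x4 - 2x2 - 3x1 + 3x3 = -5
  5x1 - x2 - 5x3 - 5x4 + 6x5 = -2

infinitely many solutions

Row-reduce:
R1 ← R1 / (-2).
R2 ← R2 + 4·R1.
R3 ← R3 + 3·R1.
R4 ← R4 − 5·R1.
R2 ← R2 / (-4).
R1 ← R1 + 5/2·R2.
R3 ← R3 + 19/2·R2.
R4 ← R4 − 23/2·R2.
R3 ← R3 / (-227/8).
R1 ← R1 + 61/8·R3.
R2 ← R2 + 17/4·R3.
R4 ← R4 − 231/8·R3.
R4 ← R4 / (-1509/227).
R1 ← R1 + 85/227·R4.
R2 ← R2 − 1/227·R4.
R3 ← R3 + 160/227·R4.
Rank is 4 with 5 unknowns, leaving x5 free.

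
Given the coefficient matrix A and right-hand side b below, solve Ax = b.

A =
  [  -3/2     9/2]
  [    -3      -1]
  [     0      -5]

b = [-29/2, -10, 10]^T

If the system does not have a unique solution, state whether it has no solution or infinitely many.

Row-reduce:
R1 ← R1 / (-3/2).
R2 ← R2 + 3·R1.
R2 ← R2 / (-10).
R1 ← R1 + 3·R2.
R3 ← R3 + 5·R2.
Row 3 reduces to 0 = 1/2, a contradiction. The system is inconsistent.

no solution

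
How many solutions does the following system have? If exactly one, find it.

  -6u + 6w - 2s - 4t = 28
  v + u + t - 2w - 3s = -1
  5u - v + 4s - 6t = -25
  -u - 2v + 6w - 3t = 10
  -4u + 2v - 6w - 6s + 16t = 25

no solution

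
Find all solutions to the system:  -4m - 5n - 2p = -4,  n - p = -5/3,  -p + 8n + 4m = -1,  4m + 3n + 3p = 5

Row-reduce the augmented matrix:
R1 ← R1 / (-4).
R3 ← R3 − 4·R1.
R4 ← R4 − 4·R1.
R1 ← R1 − 5/4·R2.
R3 ← R3 − 3·R2.
R4 ← R4 + 2·R2.
Swap R3 and R4.
R3 ← R3 / (-1).
R1 ← R1 − 7/4·R3.
R2 ← R2 + 1·R3.
R4 reduces to 0 = 0, so the extra equation is consistent.
Reading off the reduced rows gives m = -1, n = 2/3, p = 7/3.

m = -1, n = 2/3, p = 7/3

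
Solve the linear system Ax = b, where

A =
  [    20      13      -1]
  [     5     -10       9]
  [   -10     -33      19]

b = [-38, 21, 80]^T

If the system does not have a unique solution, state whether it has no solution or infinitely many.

Row-reduce:
R1 ← R1 / (20).
R2 ← R2 − 5·R1.
R3 ← R3 + 10·R1.
R2 ← R2 / (-53/4).
R1 ← R1 − 13/20·R2.
R3 ← R3 + 53/2·R2.
Rank is 2 with 3 unknowns, leaving x_3 free.

infinitely many solutions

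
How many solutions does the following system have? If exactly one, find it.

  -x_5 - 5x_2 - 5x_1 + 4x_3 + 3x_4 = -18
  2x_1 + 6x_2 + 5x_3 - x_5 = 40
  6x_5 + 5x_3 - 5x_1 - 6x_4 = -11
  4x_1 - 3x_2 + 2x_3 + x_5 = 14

infinitely many solutions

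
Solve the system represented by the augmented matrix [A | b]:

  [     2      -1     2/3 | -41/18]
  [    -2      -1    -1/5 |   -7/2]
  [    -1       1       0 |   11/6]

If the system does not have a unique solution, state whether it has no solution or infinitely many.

x_1 = 2/3, x_2 = 5/2, x_3 = -5/3

Row-reduce the augmented matrix:
R1 ← R1 / (2).
R2 ← R2 + 2·R1.
R3 ← R3 + 1·R1.
R2 ← R2 / (-2).
R1 ← R1 + 1/2·R2.
R3 ← R3 − 1/2·R2.
R3 ← R3 / (9/20).
R1 ← R1 − 13/60·R3.
R2 ← R2 + 7/30·R3.
Reading off the reduced rows gives x_1 = 2/3, x_2 = 5/2, x_3 = -5/3.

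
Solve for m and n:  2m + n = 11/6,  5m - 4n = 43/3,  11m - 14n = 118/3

m = 5/3, n = -3/2

Row-reduce the augmented matrix:
R1 ← R1 / (2).
R2 ← R2 − 5·R1.
R3 ← R3 − 11·R1.
R2 ← R2 / (-13/2).
R1 ← R1 − 1/2·R2.
R3 ← R3 + 39/2·R2.
R3 reduces to 0 = 0, so the extra equation is consistent.
Reading off the reduced rows gives m = 5/3, n = -3/2.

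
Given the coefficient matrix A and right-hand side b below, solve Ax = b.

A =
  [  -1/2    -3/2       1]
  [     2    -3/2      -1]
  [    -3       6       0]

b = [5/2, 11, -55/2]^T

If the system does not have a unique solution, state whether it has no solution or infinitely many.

Row-reduce:
R1 ← R1 / (-1/2).
R2 ← R2 − 2·R1.
R3 ← R3 + 3·R1.
R2 ← R2 / (-15/2).
R1 ← R1 − 3·R2.
R3 ← R3 − 15·R2.
Row 3 reduces to 0 = -1/2, a contradiction. The system is inconsistent.

no solution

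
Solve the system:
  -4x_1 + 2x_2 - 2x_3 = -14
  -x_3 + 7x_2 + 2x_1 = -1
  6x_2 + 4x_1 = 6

Row-reduce:
R1 ← R1 / (-4).
R2 ← R2 − 2·R1.
R3 ← R3 − 4·R1.
R2 ← R2 / (8).
R1 ← R1 + 1/2·R2.
R3 ← R3 − 8·R2.
Rank is 2 with 3 unknowns, leaving x_3 free.

infinitely many solutions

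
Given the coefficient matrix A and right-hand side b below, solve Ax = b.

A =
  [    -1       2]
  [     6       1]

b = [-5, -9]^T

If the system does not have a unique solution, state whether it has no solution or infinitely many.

Row-reduce the augmented matrix:
R1 ← R1 / (-1).
R2 ← R2 − 6·R1.
R2 ← R2 / (13).
R1 ← R1 + 2·R2.
Reading off the reduced rows gives x_1 = -1, x_2 = -3.

x_1 = -1, x_2 = -3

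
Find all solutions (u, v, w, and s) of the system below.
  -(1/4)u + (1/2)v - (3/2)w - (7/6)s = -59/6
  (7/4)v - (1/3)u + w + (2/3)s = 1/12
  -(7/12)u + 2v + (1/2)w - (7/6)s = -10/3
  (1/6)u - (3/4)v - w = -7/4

Row-reduce:
R1 ← R1 / (-1/4).
R2 ← R2 + 1/3·R1.
R3 ← R3 + 7/12·R1.
R4 ← R4 − 1/6·R1.
R2 ← R2 / (13/12).
R1 ← R1 + 2·R2.
R3 ← R3 − 5/6·R2.
R4 ← R4 + 5/12·R2.
R3 ← R3 / (22/13).
R1 ← R1 − 150/13·R3.
R2 ← R2 − 36/13·R3.
R4 ← R4 + 11/13·R3.
Row 4 reduces to 0 = 3/2, a contradiction. The system is inconsistent.

no solution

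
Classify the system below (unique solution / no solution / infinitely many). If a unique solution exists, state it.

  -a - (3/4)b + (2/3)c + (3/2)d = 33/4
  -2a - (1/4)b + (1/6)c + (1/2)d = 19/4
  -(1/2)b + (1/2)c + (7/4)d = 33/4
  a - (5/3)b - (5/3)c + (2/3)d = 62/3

a = -1, b = -5, c = -6, d = 5

Row-reduce the augmented matrix:
R1 ← R1 / (-1).
R2 ← R2 + 2·R1.
R4 ← R4 − 1·R1.
R2 ← R2 / (5/4).
R1 ← R1 − 3/4·R2.
R3 ← R3 + 1/2·R2.
R4 ← R4 + 29/12·R2.
R3 ← R3 / (1/30).
R1 ← R1 − 1/30·R3.
R2 ← R2 + 14/15·R3.
R4 ← R4 + 293/90·R3.
R4 ← R4 / (847/12).
R1 ← R1 + 3/4·R4.
R2 ← R2 − 19·R4.
R3 ← R3 − 45/2·R4.
Reading off the reduced rows gives a = -1, b = -5, c = -6, d = 5.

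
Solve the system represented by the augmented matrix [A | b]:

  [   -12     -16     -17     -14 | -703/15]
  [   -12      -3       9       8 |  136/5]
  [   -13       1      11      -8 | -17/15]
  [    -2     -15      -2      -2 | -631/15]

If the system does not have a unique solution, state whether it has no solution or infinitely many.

x_1 = -9/5, x_2 = 14/5, x_3 = -2/3, x_4 = 5/2

Row-reduce the augmented matrix:
R1 ← R1 / (-12).
R2 ← R2 + 12·R1.
R3 ← R3 + 13·R1.
R4 ← R4 + 2·R1.
R2 ← R2 / (13).
R1 ← R1 − 4/3·R2.
R3 ← R3 − 55/3·R2.
R4 ← R4 + 37/3·R2.
R3 ← R3 / (-29/4).
R1 ← R1 + 5/4·R3.
R2 ← R2 − 2·R3.
R4 ← R4 − 51/2·R3.
R4 ← R4 / (-5456/87).
R1 ← R1 − 1140/377·R4.
R2 ← R2 + 5530/1131·R4.
R3 ← R3 − 3722/1131·R4.
Reading off the reduced rows gives x_1 = -9/5, x_2 = 14/5, x_3 = -2/3, x_4 = 5/2.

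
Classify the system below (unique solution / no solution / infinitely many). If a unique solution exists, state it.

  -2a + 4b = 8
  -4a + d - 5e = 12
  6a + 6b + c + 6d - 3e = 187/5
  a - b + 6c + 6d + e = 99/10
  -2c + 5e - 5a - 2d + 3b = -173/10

Row-reduce the augmented matrix:
R1 ← R1 / (-2).
R2 ← R2 + 4·R1.
R3 ← R3 − 6·R1.
R4 ← R4 − 1·R1.
R5 ← R5 + 5·R1.
R2 ← R2 / (-8).
R1 ← R1 + 2·R2.
R3 ← R3 − 18·R2.
R4 ← R4 − 1·R2.
R5 ← R5 + 7·R2.
R4 ← R4 − 6·R3.
R5 ← R5 + 2·R3.
R4 ← R4 / (-347/8).
R1 ← R1 + 1/4·R4.
R2 ← R2 + 1/8·R4.
R3 ← R3 − 33/4·R4.
R5 ← R5 − 109/8·R4.
R5 ← R5 / (2724/347).
R1 ← R1 − 262/347·R5.
R2 ← R2 − 131/347·R5.
R3 ← R3 − 723/347·R5.
R4 ← R4 + 687/347·R5.
Reading off the reduced rows gives a = 1, b = 5/2, c = 7/5, d = 1, e = -3.

a = 1, b = 5/2, c = 7/5, d = 1, e = -3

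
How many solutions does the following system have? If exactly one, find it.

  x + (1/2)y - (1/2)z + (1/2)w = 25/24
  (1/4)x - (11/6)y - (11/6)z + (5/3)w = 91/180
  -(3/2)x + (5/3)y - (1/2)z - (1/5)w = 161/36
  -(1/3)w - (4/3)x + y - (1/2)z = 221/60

x = -2/5, y = 4/3, z = -14/5, w = -5/4

Row-reduce the augmented matrix:
R2 ← R2 − 1/4·R1.
R3 ← R3 + 3/2·R1.
R4 ← R4 + 4/3·R1.
R2 ← R2 / (-47/24).
R1 ← R1 − 1/2·R2.
R3 ← R3 − 29/12·R2.
R4 ← R4 − 5/3·R2.
R3 ← R3 / (-947/282).
R1 ← R1 + 44/47·R3.
R2 ← R2 − 41/47·R3.
R4 ← R4 + 739/282·R3.
R4 ← R4 / (-1271/4735).
R1 ← R1 − 994/4735·R4.
R2 ← R2 + 711/4735·R4.
R3 ← R3 + 3458/4735·R4.
Reading off the reduced rows gives x = -2/5, y = 4/3, z = -14/5, w = -5/4.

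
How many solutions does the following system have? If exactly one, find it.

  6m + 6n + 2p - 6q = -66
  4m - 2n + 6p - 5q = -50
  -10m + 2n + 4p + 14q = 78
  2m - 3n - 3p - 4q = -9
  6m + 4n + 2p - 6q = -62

no solution

Row-reduce:
R1 ← R1 / (6).
R2 ← R2 − 4·R1.
R3 ← R3 + 10·R1.
R4 ← R4 − 2·R1.
R5 ← R5 − 6·R1.
R2 ← R2 / (-6).
R1 ← R1 − 1·R2.
R3 ← R3 − 12·R2.
R4 ← R4 + 5·R2.
R5 ← R5 + 2·R2.
R3 ← R3 / (50/3).
R1 ← R1 − 10/9·R3.
R2 ← R2 + 7/9·R3.
R4 ← R4 + 68/9·R3.
R5 ← R5 + 14/9·R3.
R4 ← R4 / (-13/50).
R1 ← R1 + 13/10·R4.
R2 ← R2 − 13/50·R4.
R3 ← R3 − 3/25·R4.
R5 ← R5 − 13/25·R4.
Row 5 reduces to 0 = -2, a contradiction. The system is inconsistent.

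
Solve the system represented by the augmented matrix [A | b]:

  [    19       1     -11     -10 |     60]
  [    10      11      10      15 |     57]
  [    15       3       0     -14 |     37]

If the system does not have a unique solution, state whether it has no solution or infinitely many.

infinitely many solutions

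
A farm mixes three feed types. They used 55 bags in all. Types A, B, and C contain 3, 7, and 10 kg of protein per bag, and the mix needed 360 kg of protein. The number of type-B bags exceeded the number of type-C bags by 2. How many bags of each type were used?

type-A bags: 19, type-B bags: 19, type-C bags: 17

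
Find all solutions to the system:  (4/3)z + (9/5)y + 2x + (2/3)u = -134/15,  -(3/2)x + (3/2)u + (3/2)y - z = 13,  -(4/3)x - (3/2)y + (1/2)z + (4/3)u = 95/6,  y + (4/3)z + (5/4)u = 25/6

x = -4, y = -2, z = -1, u = 6

Row-reduce the augmented matrix:
R1 ← R1 / (2).
R2 ← R2 + 3/2·R1.
R3 ← R3 + 4/3·R1.
R2 ← R2 / (57/20).
R1 ← R1 − 9/10·R2.
R3 ← R3 + 3/10·R2.
R4 ← R4 − 1·R2.
R3 ← R3 / (25/18).
R1 ← R1 − 2/3·R3.
R4 ← R4 − 4/3·R3.
R4 ← R4 / (-517/380).
R1 ← R1 + 119/95·R4.
R2 ← R2 − 40/57·R4.
R3 ← R3 − 136/95·R4.
Reading off the reduced rows gives x = -4, y = -2, z = -1, u = 6.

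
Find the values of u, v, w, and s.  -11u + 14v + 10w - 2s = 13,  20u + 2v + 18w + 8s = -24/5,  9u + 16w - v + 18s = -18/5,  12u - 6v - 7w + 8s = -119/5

Row-reduce the augmented matrix:
R1 ← R1 / (-11).
R2 ← R2 − 20·R1.
R3 ← R3 − 9·R1.
R4 ← R4 − 12·R1.
R2 ← R2 / (302/11).
R1 ← R1 + 14/11·R2.
R3 ← R3 − 115/11·R2.
R4 ← R4 − 102/11·R2.
R3 ← R3 / (1571/151).
R1 ← R1 − 116/151·R3.
R2 ← R2 − 199/151·R3.
R4 ← R4 + 1255/151·R3.
R4 ← R4 / (25276/1571).
R1 ← R1 + 1102/1571·R4.
R2 ← R2 + 2676/1571·R4.
R3 ← R3 − 2220/1571·R4.
Reading off the reduced rows gives u = -1, v = -1, w = 7/5, s = -1.

u = -1, v = -1, w = 7/5, s = -1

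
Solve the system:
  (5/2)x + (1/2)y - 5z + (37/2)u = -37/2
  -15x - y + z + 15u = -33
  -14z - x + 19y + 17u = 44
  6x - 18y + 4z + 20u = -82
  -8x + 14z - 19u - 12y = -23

no solution

Row-reduce:
R1 ← R1 / (5/2).
R2 ← R2 + 15·R1.
R3 ← R3 + 1·R1.
R4 ← R4 − 6·R1.
R5 ← R5 + 8·R1.
R2 ← R2 / (2).
R1 ← R1 − 1/5·R2.
R3 ← R3 − 96/5·R2.
R4 ← R4 + 96/5·R2.
R5 ← R5 + 52/5·R2.
R3 ← R3 / (1312/5).
R1 ← R1 − 9/10·R3.
R2 ← R2 + 29/2·R3.
R4 ← R4 + 1312/5·R3.
R5 ← R5 + 764/5·R3.
Swap R4 and R5.
R4 ← R4 / (859/164).
R1 ← R1 + 1489/1312·R4.
R2 ← R2 + 3271/1312·R4.
R3 ← R3 + 2963/656·R4.
Row 5 reduces to 0 = -1, a contradiction. The system is inconsistent.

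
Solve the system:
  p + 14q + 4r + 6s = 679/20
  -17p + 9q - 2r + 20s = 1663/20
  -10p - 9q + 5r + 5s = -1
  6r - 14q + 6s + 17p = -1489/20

p = -9/4, q = 5/2, r = -6/5, s = 1

Row-reduce the augmented matrix:
R2 ← R2 + 17·R1.
R3 ← R3 + 10·R1.
R4 ← R4 − 17·R1.
R2 ← R2 / (247).
R1 ← R1 − 14·R2.
R3 ← R3 − 131·R2.
R4 ← R4 + 252·R2.
R3 ← R3 / (2469/247).
R1 ← R1 − 64/247·R3.
R2 ← R2 − 66/247·R3.
R4 ← R4 − 1318/247·R3.
R4 ← R4 / (69902/2469).
R1 ← R1 + 2278/2469·R4.
R2 ← R2 − 400/823·R4.
R3 ← R3 − 73/2469·R4.
Reading off the reduced rows gives p = -9/4, q = 5/2, r = -6/5, s = 1.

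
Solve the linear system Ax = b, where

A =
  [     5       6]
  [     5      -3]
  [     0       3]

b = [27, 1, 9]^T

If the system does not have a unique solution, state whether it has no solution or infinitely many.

no solution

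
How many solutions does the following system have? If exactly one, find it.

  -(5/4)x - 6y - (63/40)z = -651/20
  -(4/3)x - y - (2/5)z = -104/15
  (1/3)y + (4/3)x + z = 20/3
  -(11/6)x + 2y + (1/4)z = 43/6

no solution

Row-reduce:
R1 ← R1 / (-5/4).
R2 ← R2 + 4/3·R1.
R3 ← R3 − 4/3·R1.
R4 ← R4 + 11/6·R1.
R2 ← R2 / (27/5).
R1 ← R1 − 24/5·R2.
R3 ← R3 + 91/15·R2.
R4 ← R4 − 54/5·R2.
R3 ← R3 / (307/405).
R1 ← R1 − 11/90·R3.
R2 ← R2 − 32/135·R3.
Row 4 reduces to 0 = -2/3, a contradiction. The system is inconsistent.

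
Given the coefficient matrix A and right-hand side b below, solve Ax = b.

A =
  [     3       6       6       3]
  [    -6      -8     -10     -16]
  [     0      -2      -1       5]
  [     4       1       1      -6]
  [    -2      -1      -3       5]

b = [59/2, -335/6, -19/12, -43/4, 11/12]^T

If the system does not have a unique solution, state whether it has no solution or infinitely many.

x_1 = -2, x_2 = 3, x_3 = 9/4, x_4 = 4/3

Row-reduce the augmented matrix:
R1 ← R1 / (3).
R2 ← R2 + 6·R1.
R4 ← R4 − 4·R1.
R5 ← R5 + 2·R1.
R2 ← R2 / (4).
R1 ← R1 − 2·R2.
R3 ← R3 + 2·R2.
R4 ← R4 + 7·R2.
R5 ← R5 − 3·R2.
Swap R3 and R4.
R3 ← R3 / (-7/2).
R1 ← R1 − 1·R3.
R2 ← R2 − 1/2·R3.
R5 ← R5 + 1/2·R3.
Swap R4 and R5.
R4 ← R4 / (129/7).
R1 ← R1 + 13/7·R4.
R2 ← R2 + 45/7·R4.
R3 ← R3 − 55/7·R4.
R5 reduces to 0 = 0, so the extra equation is consistent.
Reading off the reduced rows gives x_1 = -2, x_2 = 3, x_3 = 9/4, x_4 = 4/3.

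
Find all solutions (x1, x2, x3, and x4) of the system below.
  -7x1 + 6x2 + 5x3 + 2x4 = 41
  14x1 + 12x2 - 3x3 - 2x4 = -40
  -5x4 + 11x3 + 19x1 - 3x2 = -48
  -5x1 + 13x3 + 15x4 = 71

x1 = -3, x2 = 1, x3 = 2, x4 = 2

Row-reduce the augmented matrix:
R1 ← R1 / (-7).
R2 ← R2 − 14·R1.
R3 ← R3 − 19·R1.
R4 ← R4 + 5·R1.
R2 ← R2 / (24).
R1 ← R1 + 6/7·R2.
R3 ← R3 − 93/7·R2.
R4 ← R4 + 30/7·R2.
R3 ← R3 / (1159/56).
R1 ← R1 + 13/28·R3.
R2 ← R2 − 7/24·R3.
R4 ← R4 − 299/28·R3.
R4 ← R4 / (871/61).
R1 ← R1 + 14/61·R4.
R2 ← R2 − 17/183·R4.
R3 ← R3 + 2/61·R4.
Reading off the reduced rows gives x1 = -3, x2 = 1, x3 = 2, x4 = 2.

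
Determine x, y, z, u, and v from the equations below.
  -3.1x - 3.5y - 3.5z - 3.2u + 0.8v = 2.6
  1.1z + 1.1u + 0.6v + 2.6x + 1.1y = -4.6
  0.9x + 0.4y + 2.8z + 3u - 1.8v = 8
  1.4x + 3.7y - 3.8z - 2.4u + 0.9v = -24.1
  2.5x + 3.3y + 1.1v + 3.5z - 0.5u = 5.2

x = 0, y = -3, z = 5, u = -4, v = -4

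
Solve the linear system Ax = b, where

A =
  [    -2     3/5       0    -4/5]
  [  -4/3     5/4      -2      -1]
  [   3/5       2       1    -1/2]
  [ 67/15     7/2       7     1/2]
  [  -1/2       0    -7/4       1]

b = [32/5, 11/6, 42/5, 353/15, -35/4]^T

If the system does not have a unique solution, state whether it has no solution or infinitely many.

no solution

Row-reduce:
R1 ← R1 / (-2).
R2 ← R2 + 4/3·R1.
R3 ← R3 − 3/5·R1.
R4 ← R4 − 67/15·R1.
R5 ← R5 + 1/2·R1.
R2 ← R2 / (17/20).
R1 ← R1 + 3/10·R2.
R3 ← R3 − 109/50·R2.
R4 ← R4 − 121/25·R2.
R5 ← R5 + 3/20·R2.
R3 ← R3 / (521/85).
R1 ← R1 + 12/17·R3.
R2 ← R2 + 40/17·R3.
R4 ← R4 − 1563/85·R3.
R5 ← R5 + 143/68·R3.
Swap R4 and R5.
R4 ← R4 / (15935/12504).
R1 ← R1 − 150/521·R4.
R2 ← R2 + 584/1563·R4.
R3 ← R3 − 233/3126·R4.
Row 5 reduces to 0 = 2, a contradiction. The system is inconsistent.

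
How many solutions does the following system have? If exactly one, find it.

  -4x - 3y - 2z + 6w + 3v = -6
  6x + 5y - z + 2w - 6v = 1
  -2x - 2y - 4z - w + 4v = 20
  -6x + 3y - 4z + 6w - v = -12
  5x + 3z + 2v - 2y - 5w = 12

x = 2, y = -1, z = -4, w = -2, v = 1

Row-reduce the augmented matrix:
R1 ← R1 / (-4).
R2 ← R2 − 6·R1.
R3 ← R3 + 2·R1.
R4 ← R4 + 6·R1.
R5 ← R5 − 5·R1.
R2 ← R2 / (1/2).
R1 ← R1 − 3/4·R2.
R3 ← R3 + 1/2·R2.
R4 ← R4 − 15/2·R2.
R5 ← R5 + 23/4·R2.
R3 ← R3 / (-7).
R1 ← R1 − 13/2·R3.
R2 ← R2 + 8·R3.
R4 ← R4 − 59·R3.
R5 ← R5 + 91/2·R3.
R4 ← R4 / (-109).
R1 ← R1 + 23/2·R4.
R2 ← R2 − 14·R4.
R3 ← R3 + 1·R4.
R5 ← R5 − 167/2·R4.
R5 ← R5 / (1129/763).
R1 ← R1 + 194/763·R5.
R2 ← R2 + 669/763·R5.
R3 ← R3 + 41/109·R5.
R4 ← R4 + 178/763·R5.
Reading off the reduced rows gives x = 2, y = -1, z = -4, w = -2, v = 1.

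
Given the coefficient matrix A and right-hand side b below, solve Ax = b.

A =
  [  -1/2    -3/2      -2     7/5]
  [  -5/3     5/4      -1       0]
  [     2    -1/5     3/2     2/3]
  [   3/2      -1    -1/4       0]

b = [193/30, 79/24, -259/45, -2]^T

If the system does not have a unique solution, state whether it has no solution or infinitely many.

Row-reduce the augmented matrix:
R1 ← R1 / (-1/2).
R2 ← R2 + 5/3·R1.
R3 ← R3 − 2·R1.
R4 ← R4 − 3/2·R1.
R2 ← R2 / (25/4).
R1 ← R1 − 3·R2.
R3 ← R3 + 31/5·R2.
R4 ← R4 + 11/2·R2.
R3 ← R3 / (-659/750).
R1 ← R1 − 32/25·R3.
R2 ← R2 − 68/75·R3.
R4 ← R4 + 379/300·R3.
R4 ← R4 / (-22348/9885).
R1 ← R1 − 6014/3295·R4.
R2 ← R2 − 1864/1977·R4.
R3 ← R3 + 1228/659·R4.
Reading off the reduced rows gives x_1 = -5/2, x_2 = -3/2, x_3 = -1, x_4 = 2/3.

x_1 = -5/2, x_2 = -3/2, x_3 = -1, x_4 = 2/3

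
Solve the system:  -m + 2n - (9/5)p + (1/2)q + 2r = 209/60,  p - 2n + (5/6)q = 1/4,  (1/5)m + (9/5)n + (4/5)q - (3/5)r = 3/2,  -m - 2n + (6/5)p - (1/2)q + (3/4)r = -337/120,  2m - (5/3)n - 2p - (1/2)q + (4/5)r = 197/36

m = 3, n = 2/3, p = 1/3, q = 3/2, r = 5/2

Row-reduce the augmented matrix:
R1 ← R1 / (-1).
R3 ← R3 − 1/5·R1.
R4 ← R4 + 1·R1.
R5 ← R5 − 2·R1.
R2 ← R2 / (-2).
R1 ← R1 + 2·R2.
R3 ← R3 − 11/5·R2.
R4 ← R4 + 4·R2.
R5 ← R5 − 7/3·R2.
R3 ← R3 / (37/50).
R1 ← R1 − 4/5·R3.
R2 ← R2 + 1/2·R3.
R4 ← R4 − 1·R3.
R5 ← R5 + 133/30·R3.
R4 ← R4 / (-379/74).
R1 ← R1 + 122/37·R4.
R2 ← R2 − 30/37·R4.
R3 ← R3 − 545/222·R4.
R5 ← R5 − 2743/222·R4.
R5 ← R5 / (28157/22740).
R1 ← R1 + 437/379·R5.
R2 ← R2 + 110/379·R5.
R3 ← R3 + 3365/4548·R5.
R4 ← R4 − 145/758·R5.
Reading off the reduced rows gives m = 3, n = 2/3, p = 1/3, q = 3/2, r = 5/2.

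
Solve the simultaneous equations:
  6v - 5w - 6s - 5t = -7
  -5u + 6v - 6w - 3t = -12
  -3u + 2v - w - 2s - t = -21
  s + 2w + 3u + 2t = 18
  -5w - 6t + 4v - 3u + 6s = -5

u = 6, v = 0, w = -5, s = 2, t = 4

Row-reduce the augmented matrix:
Swap R1 and R2.
R1 ← R1 / (-5).
R3 ← R3 + 3·R1.
R4 ← R4 − 3·R1.
R5 ← R5 + 3·R1.
R2 ← R2 / (6).
R1 ← R1 + 6/5·R2.
R3 ← R3 + 8/5·R2.
R4 ← R4 − 18/5·R2.
R5 ← R5 − 2/5·R2.
R3 ← R3 / (19/15).
R1 ← R1 − 1/5·R3.
R2 ← R2 + 5/6·R3.
R4 ← R4 − 7/5·R3.
R5 ← R5 + 16/15·R3.
R4 ← R4 / (163/19).
R1 ← R1 + 12/19·R4.
R2 ← R2 + 64/19·R4.
R3 ← R3 + 54/19·R4.
R5 ← R5 − 64/19·R4.
R5 ← R5 / (-946/163).
R1 ← R1 + 6/163·R5.
R2 ← R2 − 99/326·R5.
R3 ← R3 − 136/163·R5.
R4 ← R4 − 72/163·R5.
Reading off the reduced rows gives u = 6, v = 0, w = -5, s = 2, t = 4.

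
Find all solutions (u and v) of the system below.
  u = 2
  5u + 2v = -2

u = 2, v = -6

Row-reduce the augmented matrix:
R2 ← R2 − 5·R1.
R2 ← R2 / (2).
Reading off the reduced rows gives u = 2, v = -6.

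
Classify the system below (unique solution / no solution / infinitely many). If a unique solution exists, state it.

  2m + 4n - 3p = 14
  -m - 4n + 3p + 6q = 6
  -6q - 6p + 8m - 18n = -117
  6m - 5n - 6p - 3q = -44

no solution

Row-reduce:
R1 ← R1 / (2).
R2 ← R2 + 1·R1.
R3 ← R3 − 8·R1.
R4 ← R4 − 6·R1.
R2 ← R2 / (-2).
R1 ← R1 − 2·R2.
R3 ← R3 + 34·R2.
R4 ← R4 + 17·R2.
R3 ← R3 / (-39/2).
R2 ← R2 + 3/4·R3.
R4 ← R4 + 39/4·R3.
Row 4 reduces to 0 = 1/2, a contradiction. The system is inconsistent.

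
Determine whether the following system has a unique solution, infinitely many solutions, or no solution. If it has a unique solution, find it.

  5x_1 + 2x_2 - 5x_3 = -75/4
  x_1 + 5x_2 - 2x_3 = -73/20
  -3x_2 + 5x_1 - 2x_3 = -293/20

x_1 = -7/4, x_2 = 1/2, x_3 = 11/5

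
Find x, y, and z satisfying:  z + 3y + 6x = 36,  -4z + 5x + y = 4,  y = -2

Row-reduce the augmented matrix:
R1 ← R1 / (6).
R2 ← R2 − 5·R1.
R2 ← R2 / (-3/2).
R1 ← R1 − 1/2·R2.
R3 ← R3 − 1·R2.
R3 ← R3 / (-29/9).
R1 ← R1 + 13/9·R3.
R2 ← R2 − 29/9·R3.
Reading off the reduced rows gives x = 6, y = -2, z = 6.

x = 6, y = -2, z = 6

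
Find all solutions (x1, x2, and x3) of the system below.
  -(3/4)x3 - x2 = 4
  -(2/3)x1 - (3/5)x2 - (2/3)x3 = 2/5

infinitely many solutions

Row-reduce:
Swap R1 and R2.
R1 ← R1 / (-2/3).
R2 ← R2 / (-1).
R1 ← R1 − 9/10·R2.
Rank is 2 with 3 unknowns, leaving x3 free.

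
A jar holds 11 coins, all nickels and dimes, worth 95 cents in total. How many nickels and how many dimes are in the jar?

Let n = nickels, d = dimes.
  n + d = 11
  5n + 10d = 95
From equation 1: n = 11 − d.
Substitute into equation 2 and solve: d = 8.
Then n = 3.

nickels: 3, dimes: 8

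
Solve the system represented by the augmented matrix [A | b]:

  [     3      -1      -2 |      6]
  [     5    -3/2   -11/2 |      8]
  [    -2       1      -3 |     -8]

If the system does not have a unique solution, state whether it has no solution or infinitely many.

infinitely many solutions

Row-reduce:
R1 ← R1 / (3).
R2 ← R2 − 5·R1.
R3 ← R3 + 2·R1.
R2 ← R2 / (1/6).
R1 ← R1 + 1/3·R2.
R3 ← R3 − 1/3·R2.
Rank is 2 with 3 unknowns, leaving x_3 free.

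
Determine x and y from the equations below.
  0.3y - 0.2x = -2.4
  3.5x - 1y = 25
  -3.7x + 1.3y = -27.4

x = 6, y = -4

Row-reduce the augmented matrix:
R1 ← R1 / (-1/5).
R2 ← R2 − 7/2·R1.
R3 ← R3 + 37/10·R1.
R2 ← R2 / (17/4).
R1 ← R1 + 3/2·R2.
R3 ← R3 + 17/4·R2.
R3 reduces to 0 = 0, so the extra equation is consistent.
Reading off the reduced rows gives x = 6, y = -4.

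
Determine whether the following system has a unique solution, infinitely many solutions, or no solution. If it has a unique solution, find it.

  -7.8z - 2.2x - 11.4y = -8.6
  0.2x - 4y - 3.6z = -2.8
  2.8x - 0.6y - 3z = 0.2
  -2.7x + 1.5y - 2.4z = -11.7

x = 2, y = -1, z = 2

Row-reduce the augmented matrix:
R1 ← R1 / (-11/5).
R2 ← R2 − 1/5·R1.
R3 ← R3 − 14/5·R1.
R4 ← R4 + 27/10·R1.
R2 ← R2 / (-277/55).
R1 ← R1 − 57/11·R2.
R3 ← R3 + 831/55·R2.
R4 ← R4 − 852/55·R2.
Swap R3 and R4.
R3 ← R3 / (-3369/554).
R1 ← R1 + 246/277·R3.
R2 ← R2 − 237/277·R3.
R4 reduces to 0 = 0, so the extra equation is consistent.
Reading off the reduced rows gives x = 2, y = -1, z = 2.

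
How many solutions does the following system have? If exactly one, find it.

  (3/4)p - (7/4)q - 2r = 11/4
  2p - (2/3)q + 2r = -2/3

Row-reduce:
R1 ← R1 / (3/4).
R2 ← R2 − 2·R1.
R2 ← R2 / (4).
R1 ← R1 + 7/3·R2.
Rank is 2 with 3 unknowns, leaving r free.

infinitely many solutions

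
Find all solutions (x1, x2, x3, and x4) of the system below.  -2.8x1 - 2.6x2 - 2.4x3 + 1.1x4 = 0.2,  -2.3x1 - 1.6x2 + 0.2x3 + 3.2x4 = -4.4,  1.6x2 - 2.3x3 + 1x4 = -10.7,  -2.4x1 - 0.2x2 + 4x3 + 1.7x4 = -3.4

Row-reduce the augmented matrix:
R1 ← R1 / (-14/5).
R2 ← R2 + 23/10·R1.
R4 ← R4 + 12/5·R1.
R2 ← R2 / (15/28).
R1 ← R1 − 13/14·R2.
R3 ← R3 − 8/5·R2.
R4 ← R4 − 71/35·R2.
R3 ← R3 / (-6589/750).
R1 ← R1 + 218/75·R3.
R2 ← R2 − 304/75·R3.
R4 ← R4 + 812/375·R3.
R4 ← R4 / (-213967/32945).
R1 ← R1 + 16044/6589·R4.
R2 ← R2 − 20869/13178·R4.
R3 ← R3 − 4394/6589·R4.
Reading off the reduced rows gives x1 = 2, x2 = -4, x3 = 1, x4 = -2.

x1 = 2, x2 = -4, x3 = 1, x4 = -2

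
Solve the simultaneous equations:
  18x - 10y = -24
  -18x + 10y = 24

infinitely many solutions

Row-reduce:
R1 ← R1 / (18).
R2 ← R2 + 18·R1.
Rank is 1 with 2 unknowns, leaving y free.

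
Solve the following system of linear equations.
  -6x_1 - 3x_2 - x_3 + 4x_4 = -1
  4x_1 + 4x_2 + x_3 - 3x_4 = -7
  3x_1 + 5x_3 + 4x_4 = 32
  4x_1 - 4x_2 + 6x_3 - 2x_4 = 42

Row-reduce the augmented matrix:
R1 ← R1 / (-6).
R2 ← R2 − 4·R1.
R3 ← R3 − 3·R1.
R4 ← R4 − 4·R1.
R2 ← R2 / (2).
R1 ← R1 − 1/2·R2.
R3 ← R3 + 3/2·R2.
R4 ← R4 + 6·R2.
R3 ← R3 / (19/4).
R1 ← R1 − 1/12·R3.
R2 ← R2 − 1/6·R3.
R4 ← R4 − 19/3·R3.
R4 ← R4 / (-8).
R1 ← R1 + 13/19·R4.
R2 ← R2 + 7/19·R4.
R3 ← R3 − 23/19·R4.
Reading off the reduced rows gives x_1 = 3, x_2 = -4, x_3 = 3, x_4 = 2.

x_1 = 3, x_2 = -4, x_3 = 3, x_4 = 2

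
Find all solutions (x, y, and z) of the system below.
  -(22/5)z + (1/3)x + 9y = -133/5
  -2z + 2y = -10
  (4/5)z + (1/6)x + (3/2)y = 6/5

no solution

Row-reduce:
R1 ← R1 / (1/3).
R3 ← R3 − 1/6·R1.
R2 ← R2 / (2).
R1 ← R1 − 27·R2.
R3 ← R3 + 3·R2.
Row 3 reduces to 0 = -1/2, a contradiction. The system is inconsistent.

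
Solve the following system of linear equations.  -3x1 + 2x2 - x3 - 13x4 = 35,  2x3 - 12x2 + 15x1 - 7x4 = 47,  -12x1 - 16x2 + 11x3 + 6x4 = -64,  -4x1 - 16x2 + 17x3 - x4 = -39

x1 = 2, x2 = 0, x3 = -2, x4 = -3

Row-reduce the augmented matrix:
R1 ← R1 / (-3).
R2 ← R2 − 15·R1.
R3 ← R3 + 12·R1.
R4 ← R4 + 4·R1.
R2 ← R2 / (-2).
R1 ← R1 + 2/3·R2.
R3 ← R3 + 24·R2.
R4 ← R4 + 56/3·R2.
R3 ← R3 / (51).
R1 ← R1 − 4/3·R3.
R2 ← R2 − 3/2·R3.
R4 ← R4 − 139/3·R3.
R4 ← R4 / (-22843/153).
R1 ← R1 − 647/153·R4.
R2 ← R2 − 151/17·R4.
R3 ← R3 − 922/51·R4.
Reading off the reduced rows gives x1 = 2, x2 = 0, x3 = -2, x4 = -3.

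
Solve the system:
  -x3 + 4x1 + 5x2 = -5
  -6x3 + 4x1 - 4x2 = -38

infinitely many solutions

Row-reduce:
R1 ← R1 / (4).
R2 ← R2 − 4·R1.
R2 ← R2 / (-9).
R1 ← R1 − 5/4·R2.
Rank is 2 with 3 unknowns, leaving x3 free.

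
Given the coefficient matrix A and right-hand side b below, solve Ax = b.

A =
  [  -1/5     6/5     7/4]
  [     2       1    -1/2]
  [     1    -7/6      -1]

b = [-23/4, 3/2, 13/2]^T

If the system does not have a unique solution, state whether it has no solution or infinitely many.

x_1 = 2, x_2 = -3, x_3 = -1

Row-reduce the augmented matrix:
R1 ← R1 / (-1/5).
R2 ← R2 − 2·R1.
R3 ← R3 − 1·R1.
R2 ← R2 / (13).
R1 ← R1 + 6·R2.
R3 ← R3 − 29/6·R2.
R3 ← R3 / (223/156).
R1 ← R1 + 47/52·R3.
R2 ← R2 − 17/13·R3.
Reading off the reduced rows gives x_1 = 2, x_2 = -3, x_3 = -1.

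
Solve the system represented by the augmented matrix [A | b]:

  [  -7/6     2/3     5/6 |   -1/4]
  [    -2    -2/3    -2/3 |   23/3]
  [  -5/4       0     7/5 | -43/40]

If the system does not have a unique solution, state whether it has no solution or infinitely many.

x_1 = -5/2, x_2 = -1, x_3 = -3

Row-reduce the augmented matrix:
R1 ← R1 / (-7/6).
R2 ← R2 + 2·R1.
R3 ← R3 + 5/4·R1.
R2 ← R2 / (-38/21).
R1 ← R1 + 4/7·R2.
R3 ← R3 + 5/7·R2.
R3 ← R3 / (507/380).
R1 ← R1 + 1/19·R3.
R2 ← R2 − 22/19·R3.
Reading off the reduced rows gives x_1 = -5/2, x_2 = -1, x_3 = -3.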